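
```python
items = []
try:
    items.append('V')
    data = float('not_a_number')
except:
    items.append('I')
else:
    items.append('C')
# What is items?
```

Step-by-step execution trace:
1. try: `items.append('V')` → items = ['V'].
2. `data = float('not_a_number')` raises ValueError.
3. bare `except` matches → `items.append('I')` → items = ['V', 'I'].
4. `else` is skipped (an exception was raised).
Result: ['V', 'I']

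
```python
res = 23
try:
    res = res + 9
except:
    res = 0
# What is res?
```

Step-by-step execution trace:
1. res starts at 23.
2. try: `res = res + 9` → res = 32. No exception raised.
3. `except` is skipped.
Result: 32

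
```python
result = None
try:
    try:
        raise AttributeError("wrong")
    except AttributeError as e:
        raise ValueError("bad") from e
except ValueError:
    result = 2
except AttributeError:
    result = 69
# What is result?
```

Step-by-step execution trace:
1. Inner try raises AttributeError; inner `except AttributeError as e` catches it.
2. `raise ValueError(...) from e` raises ValueError (AttributeError is attached as __cause__, but only ValueError is active).
3. Outer `except ValueError` matches → result = 2.
4. `except AttributeError` is not reached.
Result: 2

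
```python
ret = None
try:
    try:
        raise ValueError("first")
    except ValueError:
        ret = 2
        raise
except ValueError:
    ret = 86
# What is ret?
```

Step-by-step execution trace:
1. Inner try: `raise ValueError("first")` raises ValueError.
2. Inner `except ValueError` matches → ret = 2.
3. bare `raise` re-raises the same ValueError.
4. Outer `except ValueError` matches → ret = 86.
Result: 86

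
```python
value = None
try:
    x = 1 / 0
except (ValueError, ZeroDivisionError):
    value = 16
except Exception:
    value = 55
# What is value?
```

Step-by-step execution trace:
1. `x = 1 / 0` raises ZeroDivisionError.
2. `except (ValueError, ZeroDivisionError)` matches (ZeroDivisionError is in the tuple) → value = 16.
3. `except Exception` is not reached.
Result: 16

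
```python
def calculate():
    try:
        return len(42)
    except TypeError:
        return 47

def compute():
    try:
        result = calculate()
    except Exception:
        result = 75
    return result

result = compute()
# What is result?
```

Step-by-step execution trace:
1. `compute()` calls `calculate()`.
2. In calculate: `len(42)` raises TypeError; `except TypeError` catches it → returns 47.
3. In compute: `result = calculate()` → result = 47. No exception reaches compute.
4. `except Exception` is skipped; compute returns 47.
5. result = 47.
Result: 47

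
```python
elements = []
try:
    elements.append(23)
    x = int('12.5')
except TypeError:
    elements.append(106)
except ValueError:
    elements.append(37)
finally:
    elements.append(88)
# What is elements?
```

Step-by-step execution trace:
1. try: `elements.append(23)` → elements = [23].
2. `x = int('12.5')` raises ValueError.
3. `except TypeError` does not match ValueError; skipped.
4. `except ValueError` matches → `elements.append(37)` → elements = [23, 37].
5. finally always runs: `elements.append(88)` → elements = [23, 37, 88].
Result: [23, 37, 88]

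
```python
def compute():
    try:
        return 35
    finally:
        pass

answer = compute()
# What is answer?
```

Step-by-step execution trace:
1. `compute()` enters try: `return 35` sets pending return value 35.
2. Before returning, `finally: pass` runs (no effect).
3. compute() returns 35 → answer = 35.
Result: 35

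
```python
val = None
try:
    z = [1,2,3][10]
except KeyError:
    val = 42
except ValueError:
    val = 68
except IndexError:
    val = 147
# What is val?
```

Step-by-step execution trace:
1. `z = [1,2,3][10]` raises IndexError.
2. `except KeyError` does not match IndexError; skipped.
3. `except ValueError` does not match IndexError; skipped.
4. `except IndexError` matches → val = 147.
Result: 147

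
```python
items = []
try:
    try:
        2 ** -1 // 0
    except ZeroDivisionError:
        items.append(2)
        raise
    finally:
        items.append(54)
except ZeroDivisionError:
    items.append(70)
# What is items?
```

Step-by-step execution trace:
1. Inner try: `2 ** -1 // 0` raises ZeroDivisionError.
2. Inner `except ZeroDivisionError` matches → `items.append(2)` → items = [2].
3. bare `raise` re-raises ZeroDivisionError.
4. Inner `finally` runs during unwinding: `items.append(54)` → items = [2, 54].
5. Outer `except ZeroDivisionError` matches → `items.append(70)` → items = [2, 54, 70].
Result: [2, 54, 70]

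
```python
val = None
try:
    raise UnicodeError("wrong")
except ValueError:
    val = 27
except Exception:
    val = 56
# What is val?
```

Step-by-step execution trace:
1. `raise UnicodeError(...)` raises UnicodeError.
2. `except ValueError` matches (UnicodeError is a subclass of ValueError) → val = 27.
3. `except Exception` is not reached.
Result: 27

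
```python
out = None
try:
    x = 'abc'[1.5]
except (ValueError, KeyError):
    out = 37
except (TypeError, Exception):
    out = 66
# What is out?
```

Step-by-step execution trace:
1. `x = 'abc'[1.5]` raises TypeError.
2. `except (ValueError, KeyError)` does not match TypeError; skipped.
3. `except (TypeError, Exception)` matches (TypeError is in the tuple) → out = 66.
Result: 66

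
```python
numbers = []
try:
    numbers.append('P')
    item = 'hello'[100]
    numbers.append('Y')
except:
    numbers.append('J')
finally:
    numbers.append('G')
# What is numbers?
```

Step-by-step execution trace:
1. try: `numbers.append('P')` → numbers = ['P'].
2. `item = 'hello'[100]` raises IndexError; `numbers.append('Y')` is not reached.
3. bare `except` matches → `numbers.append('J')` → numbers = ['P', 'J'].
4. finally always runs: `numbers.append('G')` → numbers = ['P', 'J', 'G'].
Result: ['P', 'J', 'G']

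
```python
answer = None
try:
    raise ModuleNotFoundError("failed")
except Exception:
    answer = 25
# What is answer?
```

Step-by-step execution trace:
1. `raise ModuleNotFoundError(...)` raises ModuleNotFoundError.
2. `except Exception` matches (ModuleNotFoundError is a subclass of Exception) → answer = 25.
Result: 25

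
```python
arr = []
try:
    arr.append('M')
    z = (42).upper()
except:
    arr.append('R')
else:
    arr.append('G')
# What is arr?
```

Step-by-step execution trace:
1. try: `arr.append('M')` → arr = ['M'].
2. `z = (42).upper()` raises AttributeError.
3. bare `except` matches → `arr.append('R')` → arr = ['M', 'R'].
4. `else` is skipped (an exception was raised).
Result: ['M', 'R']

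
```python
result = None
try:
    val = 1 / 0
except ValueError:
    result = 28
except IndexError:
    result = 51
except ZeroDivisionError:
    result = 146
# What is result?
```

Step-by-step execution trace:
1. `val = 1 / 0` raises ZeroDivisionError.
2. `except ValueError` does not match ZeroDivisionError; skipped.
3. `except IndexError` does not match ZeroDivisionError; skipped.
4. `except ZeroDivisionError` matches → result = 146.
Result: 146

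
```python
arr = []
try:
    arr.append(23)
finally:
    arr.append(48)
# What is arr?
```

Step-by-step execution trace:
1. try: `arr.append(23)` → arr = [23].
2. The try body completes without raising.
3. finally always runs: `arr.append(48)` → arr = [23, 48].
Result: [23, 48]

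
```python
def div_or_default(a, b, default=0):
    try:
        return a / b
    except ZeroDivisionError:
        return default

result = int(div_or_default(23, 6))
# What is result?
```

Step-by-step execution trace:
1. `div_or_default(23, 6)` enters try: `return 23 / 6` → returns 3.8333333333333335. No exception raised.
2. `except ZeroDivisionError` is skipped.
3. `int(3.8333333333333335)` → 3 → result = 3.
Result: 3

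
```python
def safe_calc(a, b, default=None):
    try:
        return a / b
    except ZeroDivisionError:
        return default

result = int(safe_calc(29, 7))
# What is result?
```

Step-by-step execution trace:
1. `safe_calc(29, 7)` enters try: `return 29 / 7` → returns 4.142857142857143. No exception raised.
2. `except ZeroDivisionError` is skipped.
3. `int(4.142857142857143)` → 4 → result = 4.
Result: 4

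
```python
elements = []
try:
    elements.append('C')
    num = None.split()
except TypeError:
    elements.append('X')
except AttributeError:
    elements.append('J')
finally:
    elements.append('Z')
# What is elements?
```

Step-by-step execution trace:
1. try: `elements.append('C')` → elements = ['C'].
2. `num = None.split()` raises AttributeError.
3. `except TypeError` does not match AttributeError; skipped.
4. `except AttributeError` matches → `elements.append('J')` → elements = ['C', 'J'].
5. finally always runs: `elements.append('Z')` → elements = ['C', 'J', 'Z'].
Result: ['C', 'J', 'Z']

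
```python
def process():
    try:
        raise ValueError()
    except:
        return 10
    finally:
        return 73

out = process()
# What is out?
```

Step-by-step execution trace:
1. `process()` enters try: `raise ValueError()` raises ValueError.
2. bare `except` matches → `return 10` sets pending return value 10.
3. Before returning, `finally: return 73` runs and overrides the pending return.
4. process() returns 73 → out = 73.
Result: 73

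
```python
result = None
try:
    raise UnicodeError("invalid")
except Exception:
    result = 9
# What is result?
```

Step-by-step execution trace:
1. `raise UnicodeError(...)` raises UnicodeError.
2. `except Exception` matches (UnicodeError is a subclass of Exception) → result = 9.
Result: 9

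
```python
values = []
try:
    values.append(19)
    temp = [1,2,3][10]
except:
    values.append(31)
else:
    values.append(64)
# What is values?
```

Step-by-step execution trace:
1. try: `values.append(19)` → values = [19].
2. `temp = [1,2,3][10]` raises IndexError.
3. bare `except` matches → `values.append(31)` → values = [19, 31].
4. `else` is skipped (an exception was raised).
Result: [19, 31]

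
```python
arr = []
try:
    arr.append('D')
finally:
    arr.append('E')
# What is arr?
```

Step-by-step execution trace:
1. try: `arr.append('D')` → arr = ['D'].
2. The try body completes without raising.
3. finally always runs: `arr.append('E')` → arr = ['D', 'E'].
Result: ['D', 'E']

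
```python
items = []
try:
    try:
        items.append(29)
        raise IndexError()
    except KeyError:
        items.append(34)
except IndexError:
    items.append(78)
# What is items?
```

Step-by-step execution trace:
1. Inner try: `items.append(29)` → items = [29].
2. `raise IndexError()` raises IndexError.
3. Inner `except KeyError` does not match IndexError; exception propagates to outer try.
4. Outer `except IndexError` matches → `items.append(78)` → items = [29, 78].
Result: [29, 78]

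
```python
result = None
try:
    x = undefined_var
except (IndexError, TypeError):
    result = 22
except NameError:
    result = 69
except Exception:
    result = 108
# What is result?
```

Step-by-step execution trace:
1. `x = undefined_var` raises NameError.
2. `except (IndexError, TypeError)` does not match NameError; skipped.
3. `except NameError` matches (exact type match) → result = 69.
4. `except Exception` is not reached.
Result: 69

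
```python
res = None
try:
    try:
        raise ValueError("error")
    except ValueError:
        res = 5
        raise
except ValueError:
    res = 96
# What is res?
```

Step-by-step execution trace:
1. Inner try: `raise ValueError("error")` raises ValueError.
2. Inner `except ValueError` matches → res = 5.
3. bare `raise` re-raises the same ValueError.
4. Outer `except ValueError` matches → res = 96.
Result: 96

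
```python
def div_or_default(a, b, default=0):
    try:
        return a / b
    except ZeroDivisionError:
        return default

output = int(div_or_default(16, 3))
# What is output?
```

Step-by-step execution trace:
1. `div_or_default(16, 3)` enters try: `return 16 / 3` → returns 5.333333333333333. No exception raised.
2. `except ZeroDivisionError` is skipped.
3. `int(5.333333333333333)` → 5 → output = 5.
Result: 5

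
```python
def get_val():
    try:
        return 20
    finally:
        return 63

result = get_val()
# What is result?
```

Step-by-step execution trace:
1. `get_val()` enters try: `return 20` sets pending return value 20.
2. Before returning, `finally: return 63` runs and overrides the pending return.
3. get_val() returns 63 → result = 63.
Result: 63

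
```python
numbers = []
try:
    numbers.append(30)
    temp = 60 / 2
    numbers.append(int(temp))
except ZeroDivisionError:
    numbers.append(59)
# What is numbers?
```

Step-by-step execution trace:
1. try: `numbers.append(30)` → numbers = [30].
2. `temp = 60 / 2` → temp = 30.0. No exception raised.
3. `numbers.append(int(temp))` → numbers = [30, 30].
4. `except ZeroDivisionError` is skipped (no exception was raised).
Result: [30, 30]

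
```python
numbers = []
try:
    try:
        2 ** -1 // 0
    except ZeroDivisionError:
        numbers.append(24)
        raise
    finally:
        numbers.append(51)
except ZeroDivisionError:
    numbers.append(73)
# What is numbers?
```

Step-by-step execution trace:
1. Inner try: `2 ** -1 // 0` raises ZeroDivisionError.
2. Inner `except ZeroDivisionError` matches → `numbers.append(24)` → numbers = [24].
3. bare `raise` re-raises ZeroDivisionError.
4. Inner `finally` runs during unwinding: `numbers.append(51)` → numbers = [24, 51].
5. Outer `except ZeroDivisionError` matches → `numbers.append(73)` → numbers = [24, 51, 73].
Result: [24, 51, 73]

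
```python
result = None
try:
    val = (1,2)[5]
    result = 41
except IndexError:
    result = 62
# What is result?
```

Step-by-step execution trace:
1. `val = (1,2)[5]` raises IndexError.
2. `result = 41` is not reached.
3. `except IndexError` matches → result = 62.
Result: 62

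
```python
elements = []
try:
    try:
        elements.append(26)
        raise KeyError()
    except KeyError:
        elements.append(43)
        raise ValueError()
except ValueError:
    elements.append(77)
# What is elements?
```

Step-by-step execution trace:
1. Inner try: `elements.append(26)` → elements = [26].
2. `raise KeyError()` raises KeyError.
3. Inner `except KeyError` matches → `elements.append(43)` → elements = [26, 43].
4. `raise ValueError()` raises ValueError; propagates to outer try.
5. Outer `except ValueError` matches → `elements.append(77)` → elements = [26, 43, 77].
Result: [26, 43, 77]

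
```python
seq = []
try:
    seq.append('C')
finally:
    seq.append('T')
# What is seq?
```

Step-by-step execution trace:
1. try: `seq.append('C')` → seq = ['C'].
2. The try body completes without raising.
3. finally always runs: `seq.append('T')` → seq = ['C', 'T'].
Result: ['C', 'T']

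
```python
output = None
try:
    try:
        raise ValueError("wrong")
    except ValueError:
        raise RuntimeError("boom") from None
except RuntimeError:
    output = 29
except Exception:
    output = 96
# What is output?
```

Step-by-step execution trace:
1. Inner try raises ValueError; inner `except ValueError` catches it.
2. `raise RuntimeError(...) from None` raises RuntimeError (from None suppresses __context__, but the active exception is still RuntimeError).
3. Outer `except RuntimeError` matches → output = 29.
4. `except Exception` is not reached.
Result: 29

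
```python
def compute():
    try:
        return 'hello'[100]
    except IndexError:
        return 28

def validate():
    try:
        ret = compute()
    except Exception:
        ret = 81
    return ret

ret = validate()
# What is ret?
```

Step-by-step execution trace:
1. `validate()` calls `compute()`.
2. In compute: `'hello'[100]` raises IndexError; `except IndexError` catches it → returns 28.
3. In validate: `ret = compute()` → ret = 28. No exception reaches validate.
4. `except Exception` is skipped; validate returns 28.
5. ret = 28.
Result: 28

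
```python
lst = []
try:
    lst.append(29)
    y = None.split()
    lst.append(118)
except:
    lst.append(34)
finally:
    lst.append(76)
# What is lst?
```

Step-by-step execution trace:
1. try: `lst.append(29)` → lst = [29].
2. `y = None.split()` raises AttributeError; `lst.append(118)` is not reached.
3. bare `except` matches → `lst.append(34)` → lst = [29, 34].
4. finally always runs: `lst.append(76)` → lst = [29, 34, 76].
Result: [29, 34, 76]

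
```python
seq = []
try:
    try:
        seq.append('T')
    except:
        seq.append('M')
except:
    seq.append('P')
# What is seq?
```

Step-by-step execution trace:
1. Inner try: `seq.append('T')` → seq = ['T']. No exception raised.
2. Inner `except` is skipped.
3. Inner try completes normally; outer `except` is skipped.
Result: ['T']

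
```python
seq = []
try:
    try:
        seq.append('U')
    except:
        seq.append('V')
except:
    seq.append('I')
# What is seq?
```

Step-by-step execution trace:
1. Inner try: `seq.append('U')` → seq = ['U']. No exception raised.
2. Inner `except` is skipped.
3. Inner try completes normally; outer `except` is skipped.
Result: ['U']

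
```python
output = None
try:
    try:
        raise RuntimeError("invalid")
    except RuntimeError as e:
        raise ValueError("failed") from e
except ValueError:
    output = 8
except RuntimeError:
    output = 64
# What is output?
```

Step-by-step execution trace:
1. Inner try raises RuntimeError; inner `except RuntimeError as e` catches it.
2. `raise ValueError(...) from e` raises ValueError (RuntimeError is attached as __cause__, but only ValueError is active).
3. Outer `except ValueError` matches → output = 8.
4. `except RuntimeError` is not reached.
Result: 8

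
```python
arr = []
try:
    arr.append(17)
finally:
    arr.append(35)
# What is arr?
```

Step-by-step execution trace:
1. try: `arr.append(17)` → arr = [17].
2. The try body completes without raising.
3. finally always runs: `arr.append(35)` → arr = [17, 35].
Result: [17, 35]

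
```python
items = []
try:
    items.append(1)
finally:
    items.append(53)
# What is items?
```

Step-by-step execution trace:
1. try: `items.append(1)` → items = [1].
2. The try body completes without raising.
3. finally always runs: `items.append(53)` → items = [1, 53].
Result: [1, 53]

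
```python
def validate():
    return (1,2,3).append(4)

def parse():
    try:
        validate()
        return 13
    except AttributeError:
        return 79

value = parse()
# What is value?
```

Step-by-step execution trace:
1. `parse()` calls `validate()`.
2. `validate()` evaluates `(1,2,3).append(4)`, which raises AttributeError; it propagates to the caller.
3. `return 13` is not reached.
4. `except AttributeError` in parse matches → returns 79.
5. value = 79.
Result: 79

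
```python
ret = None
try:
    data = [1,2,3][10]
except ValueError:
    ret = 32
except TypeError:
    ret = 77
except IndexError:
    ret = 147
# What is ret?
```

Step-by-step execution trace:
1. `data = [1,2,3][10]` raises IndexError.
2. `except ValueError` does not match IndexError; skipped.
3. `except TypeError` does not match IndexError; skipped.
4. `except IndexError` matches → ret = 147.
Result: 147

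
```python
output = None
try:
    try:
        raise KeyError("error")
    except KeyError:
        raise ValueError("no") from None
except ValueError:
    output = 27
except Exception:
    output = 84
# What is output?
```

Step-by-step execution trace:
1. Inner try raises KeyError; inner `except KeyError` catches it.
2. `raise ValueError(...) from None` raises ValueError (from None suppresses __context__, but the active exception is still ValueError).
3. Outer `except ValueError` matches → output = 27.
4. `except Exception` is not reached.
Result: 27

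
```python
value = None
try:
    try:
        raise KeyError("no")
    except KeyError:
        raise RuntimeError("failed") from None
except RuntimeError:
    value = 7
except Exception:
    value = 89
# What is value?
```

Step-by-step execution trace:
1. Inner try raises KeyError; inner `except KeyError` catches it.
2. `raise RuntimeError(...) from None` raises RuntimeError (from None suppresses __context__, but the active exception is still RuntimeError).
3. Outer `except RuntimeError` matches → value = 7.
4. `except Exception` is not reached.
Result: 7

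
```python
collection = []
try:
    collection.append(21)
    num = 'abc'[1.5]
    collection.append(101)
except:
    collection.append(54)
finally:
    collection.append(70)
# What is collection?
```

Step-by-step execution trace:
1. try: `collection.append(21)` → collection = [21].
2. `num = 'abc'[1.5]` raises TypeError; `collection.append(101)` is not reached.
3. bare `except` matches → `collection.append(54)` → collection = [21, 54].
4. finally always runs: `collection.append(70)` → collection = [21, 54, 70].
Result: [21, 54, 70]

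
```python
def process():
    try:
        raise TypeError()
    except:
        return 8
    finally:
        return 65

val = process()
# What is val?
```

Step-by-step execution trace:
1. `process()` enters try: `raise TypeError()` raises TypeError.
2. bare `except` matches → `return 8` sets pending return value 8.
3. Before returning, `finally: return 65` runs and overrides the pending return.
4. process() returns 65 → val = 65.
Result: 65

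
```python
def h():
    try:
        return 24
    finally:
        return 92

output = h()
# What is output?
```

Step-by-step execution trace:
1. `h()` enters try: `return 24` sets pending return value 24.
2. Before returning, `finally: return 92` runs and overrides the pending return.
3. h() returns 92 → output = 92.
Result: 92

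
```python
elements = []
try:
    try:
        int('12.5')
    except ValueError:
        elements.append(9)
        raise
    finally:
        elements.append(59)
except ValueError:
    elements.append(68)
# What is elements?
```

Step-by-step execution trace:
1. Inner try: `int('12.5')` raises ValueError.
2. Inner `except ValueError` matches → `elements.append(9)` → elements = [9].
3. bare `raise` re-raises ValueError.
4. Inner `finally` runs during unwinding: `elements.append(59)` → elements = [9, 59].
5. Outer `except ValueError` matches → `elements.append(68)` → elements = [9, 59, 68].
Result: [9, 59, 68]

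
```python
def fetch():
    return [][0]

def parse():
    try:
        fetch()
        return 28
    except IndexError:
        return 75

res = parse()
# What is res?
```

Step-by-step execution trace:
1. `parse()` calls `fetch()`.
2. `fetch()` evaluates `[][0]`, which raises IndexError; it propagates to the caller.
3. `return 28` is not reached.
4. `except IndexError` in parse matches → returns 75.
5. res = 75.
Result: 75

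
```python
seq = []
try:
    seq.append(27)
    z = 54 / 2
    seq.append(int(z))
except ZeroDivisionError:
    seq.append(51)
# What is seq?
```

Step-by-step execution trace:
1. try: `seq.append(27)` → seq = [27].
2. `z = 54 / 2` → z = 27.0. No exception raised.
3. `seq.append(int(z))` → seq = [27, 27].
4. `except ZeroDivisionError` is skipped (no exception was raised).
Result: [27, 27]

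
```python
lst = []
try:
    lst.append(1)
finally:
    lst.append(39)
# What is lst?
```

Step-by-step execution trace:
1. try: `lst.append(1)` → lst = [1].
2. The try body completes without raising.
3. finally always runs: `lst.append(39)` → lst = [1, 39].
Result: [1, 39]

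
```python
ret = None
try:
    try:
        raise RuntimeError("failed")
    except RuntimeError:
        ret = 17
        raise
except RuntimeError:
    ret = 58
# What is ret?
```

Step-by-step execution trace:
1. Inner try: `raise RuntimeError("failed")` raises RuntimeError.
2. Inner `except RuntimeError` matches → ret = 17.
3. bare `raise` re-raises the same RuntimeError.
4. Outer `except RuntimeError` matches → ret = 58.
Result: 58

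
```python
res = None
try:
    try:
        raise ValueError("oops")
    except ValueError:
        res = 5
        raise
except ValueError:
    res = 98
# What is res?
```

Step-by-step execution trace:
1. Inner try: `raise ValueError("oops")` raises ValueError.
2. Inner `except ValueError` matches → res = 5.
3. bare `raise` re-raises the same ValueError.
4. Outer `except ValueError` matches → res = 98.
Result: 98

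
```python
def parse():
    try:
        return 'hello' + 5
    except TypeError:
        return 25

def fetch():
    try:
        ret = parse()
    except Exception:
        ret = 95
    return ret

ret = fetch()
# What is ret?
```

Step-by-step execution trace:
1. `fetch()` calls `parse()`.
2. In parse: `'hello' + 5` raises TypeError; `except TypeError` catches it → returns 25.
3. In fetch: `ret = parse()` → ret = 25. No exception reaches fetch.
4. `except Exception` is skipped; fetch returns 25.
5. ret = 25.
Result: 25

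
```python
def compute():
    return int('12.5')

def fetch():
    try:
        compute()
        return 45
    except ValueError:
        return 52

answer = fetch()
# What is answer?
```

Step-by-step execution trace:
1. `fetch()` calls `compute()`.
2. `compute()` evaluates `int('12.5')`, which raises ValueError; it propagates to the caller.
3. `return 45` is not reached.
4. `except ValueError` in fetch matches → returns 52.
5. answer = 52.
Result: 52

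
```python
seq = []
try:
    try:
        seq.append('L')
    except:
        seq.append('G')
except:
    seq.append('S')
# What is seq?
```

Step-by-step execution trace:
1. Inner try: `seq.append('L')` → seq = ['L']. No exception raised.
2. Inner `except` is skipped.
3. Inner try completes normally; outer `except` is skipped.
Result: ['L']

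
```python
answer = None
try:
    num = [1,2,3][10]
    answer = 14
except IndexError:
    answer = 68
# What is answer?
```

Step-by-step execution trace:
1. `num = [1,2,3][10]` raises IndexError.
2. `answer = 14` is not reached.
3. `except IndexError` matches → answer = 68.
Result: 68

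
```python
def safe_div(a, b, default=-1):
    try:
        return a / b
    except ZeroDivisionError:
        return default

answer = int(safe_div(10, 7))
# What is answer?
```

Step-by-step execution trace:
1. `safe_div(10, 7)` enters try: `return 10 / 7` → returns 1.4285714285714286. No exception raised.
2. `except ZeroDivisionError` is skipped.
3. `int(1.4285714285714286)` → 1 → answer = 1.
Result: 1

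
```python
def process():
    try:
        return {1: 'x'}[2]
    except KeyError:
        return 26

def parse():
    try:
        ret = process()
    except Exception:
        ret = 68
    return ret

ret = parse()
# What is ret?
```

Step-by-step execution trace:
1. `parse()` calls `process()`.
2. In process: `{1: 'x'}[2]` raises KeyError; `except KeyError` catches it → returns 26.
3. In parse: `ret = process()` → ret = 26. No exception reaches parse.
4. `except Exception` is skipped; parse returns 26.
5. ret = 26.
Result: 26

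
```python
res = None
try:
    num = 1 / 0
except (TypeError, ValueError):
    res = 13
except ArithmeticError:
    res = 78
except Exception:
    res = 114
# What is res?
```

Step-by-step execution trace:
1. `num = 1 / 0` raises ZeroDivisionError.
2. `except (TypeError, ValueError)` does not match ZeroDivisionError; skipped.
3. `except ArithmeticError` matches (ZeroDivisionError is a subclass of ArithmeticError) → res = 78.
4. `except Exception` is not reached.
Result: 78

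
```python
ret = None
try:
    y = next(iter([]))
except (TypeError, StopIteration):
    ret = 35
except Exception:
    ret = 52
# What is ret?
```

Step-by-step execution trace:
1. `y = next(iter([]))` raises StopIteration.
2. `except (TypeError, StopIteration)` matches (StopIteration is in the tuple) → ret = 35.
3. `except Exception` is not reached.
Result: 35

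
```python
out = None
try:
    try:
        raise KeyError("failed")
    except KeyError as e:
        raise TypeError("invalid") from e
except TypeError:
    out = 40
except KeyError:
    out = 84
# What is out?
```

Step-by-step execution trace:
1. Inner try raises KeyError; inner `except KeyError as e` catches it.
2. `raise TypeError(...) from e` raises TypeError (KeyError is attached as __cause__, but only TypeError is active).
3. Outer `except TypeError` matches → out = 40.
4. `except KeyError` is not reached.
Result: 40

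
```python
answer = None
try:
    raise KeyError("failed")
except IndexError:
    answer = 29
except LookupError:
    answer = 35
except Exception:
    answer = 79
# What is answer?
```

Step-by-step execution trace:
1. `raise KeyError(...)` raises KeyError.
2. `except IndexError` does not match (KeyError is not a subclass of IndexError); skipped.
3. `except LookupError` matches (KeyError is a subclass of LookupError) → answer = 35.
4. `except Exception` is not reached.
Result: 35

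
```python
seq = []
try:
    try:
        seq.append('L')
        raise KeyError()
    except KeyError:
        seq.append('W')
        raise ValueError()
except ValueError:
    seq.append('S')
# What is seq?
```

Step-by-step execution trace:
1. Inner try: `seq.append('L')` → seq = ['L'].
2. `raise KeyError()` raises KeyError.
3. Inner `except KeyError` matches → `seq.append('W')` → seq = ['L', 'W'].
4. `raise ValueError()` raises ValueError; propagates to outer try.
5. Outer `except ValueError` matches → `seq.append('S')` → seq = ['L', 'W', 'S'].
Result: ['L', 'W', 'S']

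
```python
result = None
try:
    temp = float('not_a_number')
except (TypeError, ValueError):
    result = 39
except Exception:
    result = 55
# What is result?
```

Step-by-step execution trace:
1. `temp = float('not_a_number')` raises ValueError.
2. `except (TypeError, ValueError)` matches (ValueError is in the tuple) → result = 39.
3. `except Exception` is not reached.
Result: 39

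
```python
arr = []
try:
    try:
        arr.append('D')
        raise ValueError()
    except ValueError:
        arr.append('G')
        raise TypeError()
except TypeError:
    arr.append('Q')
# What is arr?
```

Step-by-step execution trace:
1. Inner try: `arr.append('D')` → arr = ['D'].
2. `raise ValueError()` raises ValueError.
3. Inner `except ValueError` matches → `arr.append('G')` → arr = ['D', 'G'].
4. `raise TypeError()` raises TypeError; propagates to outer try.
5. Outer `except TypeError` matches → `arr.append('Q')` → arr = ['D', 'G', 'Q'].
Result: ['D', 'G', 'Q']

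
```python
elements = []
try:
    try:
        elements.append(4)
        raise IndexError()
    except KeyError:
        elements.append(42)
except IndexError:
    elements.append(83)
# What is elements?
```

Step-by-step execution trace:
1. Inner try: `elements.append(4)` → elements = [4].
2. `raise IndexError()` raises IndexError.
3. Inner `except KeyError` does not match IndexError; exception propagates to outer try.
4. Outer `except IndexError` matches → `elements.append(83)` → elements = [4, 83].
Result: [4, 83]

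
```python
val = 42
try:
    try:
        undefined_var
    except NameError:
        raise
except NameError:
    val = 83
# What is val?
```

Step-by-step execution trace:
1. Inner try: `undefined_var` raises NameError.
2. Inner `except NameError` matches; bare `raise` re-raises the same NameError.
3. Outer `except NameError` matches → val = 83.
Result: 83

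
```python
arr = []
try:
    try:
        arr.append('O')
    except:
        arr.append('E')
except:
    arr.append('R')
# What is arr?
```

Step-by-step execution trace:
1. Inner try: `arr.append('O')` → arr = ['O']. No exception raised.
2. Inner `except` is skipped.
3. Inner try completes normally; outer `except` is skipped.
Result: ['O']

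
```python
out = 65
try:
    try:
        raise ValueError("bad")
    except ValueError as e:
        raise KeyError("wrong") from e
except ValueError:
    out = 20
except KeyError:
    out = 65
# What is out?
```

Step-by-step execution trace:
1. Inner try raises ValueError; inner `except ValueError as e` catches it.
2. `raise KeyError(...) from e` raises KeyError (ValueError is attached as __cause__, but only KeyError is active).
3. Outer `except ValueError` does not match KeyError; skipped.
4. Outer `except KeyError` matches → out = 65.
Result: 65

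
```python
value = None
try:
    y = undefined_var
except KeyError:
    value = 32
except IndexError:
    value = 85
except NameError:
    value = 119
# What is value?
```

Step-by-step execution trace:
1. `y = undefined_var` raises NameError.
2. `except KeyError` does not match NameError; skipped.
3. `except IndexError` does not match NameError; skipped.
4. `except NameError` matches → value = 119.
Result: 119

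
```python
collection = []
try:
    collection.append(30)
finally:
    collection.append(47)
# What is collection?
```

Step-by-step execution trace:
1. try: `collection.append(30)` → collection = [30].
2. The try body completes without raising.
3. finally always runs: `collection.append(47)` → collection = [30, 47].
Result: [30, 47]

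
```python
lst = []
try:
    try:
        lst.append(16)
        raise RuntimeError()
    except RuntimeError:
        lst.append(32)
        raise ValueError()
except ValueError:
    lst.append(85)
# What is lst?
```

Step-by-step execution trace:
1. Inner try: `lst.append(16)` → lst = [16].
2. `raise RuntimeError()` raises RuntimeError.
3. Inner `except RuntimeError` matches → `lst.append(32)` → lst = [16, 32].
4. `raise ValueError()` raises ValueError; propagates to outer try.
5. Outer `except ValueError` matches → `lst.append(85)` → lst = [16, 32, 85].
Result: [16, 32, 85]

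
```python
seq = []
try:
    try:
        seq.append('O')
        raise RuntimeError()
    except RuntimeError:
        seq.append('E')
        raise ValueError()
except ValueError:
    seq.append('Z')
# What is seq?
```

Step-by-step execution trace:
1. Inner try: `seq.append('O')` → seq = ['O'].
2. `raise RuntimeError()` raises RuntimeError.
3. Inner `except RuntimeError` matches → `seq.append('E')` → seq = ['O', 'E'].
4. `raise ValueError()` raises ValueError; propagates to outer try.
5. Outer `except ValueError` matches → `seq.append('Z')` → seq = ['O', 'E', 'Z'].
Result: ['O', 'E', 'Z']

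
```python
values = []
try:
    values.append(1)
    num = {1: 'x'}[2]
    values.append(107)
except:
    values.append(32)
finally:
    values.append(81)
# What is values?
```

Step-by-step execution trace:
1. try: `values.append(1)` → values = [1].
2. `num = {1: 'x'}[2]` raises KeyError; `values.append(107)` is not reached.
3. bare `except` matches → `values.append(32)` → values = [1, 32].
4. finally always runs: `values.append(81)` → values = [1, 32, 81].
Result: [1, 32, 81]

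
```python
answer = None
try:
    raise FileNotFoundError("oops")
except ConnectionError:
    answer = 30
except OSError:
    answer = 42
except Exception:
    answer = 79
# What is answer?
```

Step-by-step execution trace:
1. `raise FileNotFoundError(...)` raises FileNotFoundError.
2. `except ConnectionError` does not match (FileNotFoundError is not a subclass of ConnectionError); skipped.
3. `except OSError` matches (FileNotFoundError is a subclass of OSError) → answer = 42.
4. `except Exception` is not reached.
Result: 42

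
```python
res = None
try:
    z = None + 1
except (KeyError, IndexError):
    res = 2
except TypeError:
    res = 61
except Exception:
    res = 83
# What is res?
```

Step-by-step execution trace:
1. `z = None + 1` raises TypeError.
2. `except (KeyError, IndexError)` does not match TypeError; skipped.
3. `except TypeError` matches (exact type match) → res = 61.
4. `except Exception` is not reached.
Result: 61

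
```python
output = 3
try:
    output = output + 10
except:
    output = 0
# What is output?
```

Step-by-step execution trace:
1. output starts at 3.
2. try: `output = output + 10` → output = 13. No exception raised.
3. `except` is skipped.
Result: 13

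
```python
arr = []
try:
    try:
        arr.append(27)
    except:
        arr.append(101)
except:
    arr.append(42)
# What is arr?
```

Step-by-step execution trace:
1. Inner try: `arr.append(27)` → arr = [27]. No exception raised.
2. Inner `except` is skipped.
3. Inner try completes normally; outer `except` is skipped.
Result: [27]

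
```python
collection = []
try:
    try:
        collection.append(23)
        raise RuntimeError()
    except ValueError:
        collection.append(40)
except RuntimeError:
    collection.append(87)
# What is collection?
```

Step-by-step execution trace:
1. Inner try: `collection.append(23)` → collection = [23].
2. `raise RuntimeError()` raises RuntimeError.
3. Inner `except ValueError` does not match RuntimeError; exception propagates to outer try.
4. Outer `except RuntimeError` matches → `collection.append(87)` → collection = [23, 87].
Result: [23, 87]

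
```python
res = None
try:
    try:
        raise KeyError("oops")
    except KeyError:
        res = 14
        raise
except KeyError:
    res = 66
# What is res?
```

Step-by-step execution trace:
1. Inner try: `raise KeyError("oops")` raises KeyError.
2. Inner `except KeyError` matches → res = 14.
3. bare `raise` re-raises the same KeyError.
4. Outer `except KeyError` matches → res = 66.
Result: 66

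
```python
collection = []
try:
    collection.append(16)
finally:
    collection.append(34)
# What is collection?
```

Step-by-step execution trace:
1. try: `collection.append(16)` → collection = [16].
2. The try body completes without raising.
3. finally always runs: `collection.append(34)` → collection = [16, 34].
Result: [16, 34]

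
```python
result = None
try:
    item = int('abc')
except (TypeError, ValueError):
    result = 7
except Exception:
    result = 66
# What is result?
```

Step-by-step execution trace:
1. `item = int('abc')` raises ValueError.
2. `except (TypeError, ValueError)` matches (ValueError is in the tuple) → result = 7.
3. `except Exception` is not reached.
Result: 7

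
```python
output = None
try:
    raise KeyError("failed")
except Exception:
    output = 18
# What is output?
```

Step-by-step execution trace:
1. `raise KeyError(...)` raises KeyError.
2. `except Exception` matches (KeyError is a subclass of Exception) → output = 18.
Result: 18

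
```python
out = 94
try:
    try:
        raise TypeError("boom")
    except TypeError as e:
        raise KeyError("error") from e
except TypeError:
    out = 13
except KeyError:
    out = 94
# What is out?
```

Step-by-step execution trace:
1. Inner try raises TypeError; inner `except TypeError as e` catches it.
2. `raise KeyError(...) from e` raises KeyError (TypeError is attached as __cause__, but only KeyError is active).
3. Outer `except TypeError` does not match KeyError; skipped.
4. Outer `except KeyError` matches → out = 94.
Result: 94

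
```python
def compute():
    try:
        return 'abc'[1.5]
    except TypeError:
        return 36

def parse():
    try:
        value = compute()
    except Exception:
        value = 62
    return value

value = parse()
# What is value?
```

Step-by-step execution trace:
1. `parse()` calls `compute()`.
2. In compute: `'abc'[1.5]` raises TypeError; `except TypeError` catches it → returns 36.
3. In parse: `value = compute()` → value = 36. No exception reaches parse.
4. `except Exception` is skipped; parse returns 36.
5. value = 36.
Result: 36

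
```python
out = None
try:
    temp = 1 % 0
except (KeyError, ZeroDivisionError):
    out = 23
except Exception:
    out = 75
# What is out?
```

Step-by-step execution trace:
1. `temp = 1 % 0` raises ZeroDivisionError.
2. `except (KeyError, ZeroDivisionError)` matches (ZeroDivisionError is in the tuple) → out = 23.
3. `except Exception` is not reached.
Result: 23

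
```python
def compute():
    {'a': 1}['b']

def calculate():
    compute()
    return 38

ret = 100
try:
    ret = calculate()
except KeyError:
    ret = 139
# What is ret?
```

Step-by-step execution trace:
1. ret starts at 100.
2. try: `calculate()` calls `compute()`.
3. `compute()` evaluates `{'a': 1}['b']`, which raises KeyError; it propagates through calculate (uncaught).
4. `return 38` in calculate is not reached; the assignment to ret does not complete.
5. `except KeyError` matches → ret = 139.
Result: 139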